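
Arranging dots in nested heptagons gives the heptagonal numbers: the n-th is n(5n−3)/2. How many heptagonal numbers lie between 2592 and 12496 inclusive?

39

The n-th heptagonal number is n(5n−3)/2.
Smallest index with value ≥ 2592: n = 33 (giving 2673).
Largest index with value ≤ 12496: n = 71 (giving 12496).
Indices 33 through 71: 39 terms.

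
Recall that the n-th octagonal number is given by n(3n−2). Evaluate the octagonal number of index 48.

The 48th octagonal number is n(3n−2) with n = 48.
48·(3·48 − 2) = 48·142 = 6816.

6816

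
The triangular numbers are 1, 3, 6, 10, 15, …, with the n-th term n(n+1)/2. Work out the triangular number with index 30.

30·31/2 = 930/2 = 465.

465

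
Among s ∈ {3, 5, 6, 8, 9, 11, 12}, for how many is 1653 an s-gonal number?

2

s = 3: P(3, 57) = 1653. ✓
s = 5: P(5, 33) = 1617 and P(5, 34) = 1717; 1653 is not s-gonal.
s = 6: P(6, 29) = 1653. ✓
s = 8: P(8, 23) = 1541 and P(8, 24) = 1680; 1653 is not s-gonal.
s = 9: P(9, 22) = 1639 and P(9, 23) = 1794; 1653 is not s-gonal.
s = 11: P(11, 19) = 1558 and P(11, 20) = 1730; 1653 is not s-gonal.
s = 12: P(12, 18) = 1548 and P(12, 19) = 1729; 1653 is not s-gonal.
Hits: s ∈ {3, 6} → 2.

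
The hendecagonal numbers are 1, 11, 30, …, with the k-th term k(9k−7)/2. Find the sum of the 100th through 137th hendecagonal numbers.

2406027

Σ i(9i−7)/2 = (9Σi² − 7Σi) / 2 over i = 100..137.
Σi = 9453 − 4950 = 4503 and Σi² = 866525 − 328350 = 538175.
(9·538175 − 7·4503) / 2 = 4812054/2 = 2406027.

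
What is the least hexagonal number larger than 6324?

Solve n(2n−1) > 6324 for integer n.
The largest n with value ≤ 6324 is 56 (since 6216 ≤ 6324 < 6441), so the first above is n = 57, value 6441.

6441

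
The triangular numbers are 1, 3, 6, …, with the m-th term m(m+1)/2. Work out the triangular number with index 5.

5·6/2 = 30/2 = 15.

15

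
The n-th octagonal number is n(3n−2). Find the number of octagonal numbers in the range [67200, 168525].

88

The n-th octagonal number is n(3n−2).
Smallest index with value ≥ 67200: n = 150 (giving 67200).
Largest index with value ≤ 168525: n = 237 (giving 168033).
Indices 150 through 237: 88 terms.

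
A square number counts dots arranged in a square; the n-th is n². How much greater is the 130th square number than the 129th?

259

n² − (n−1)² = 2n − 1, so 130² − 129² = 2·130 − 1 = 259.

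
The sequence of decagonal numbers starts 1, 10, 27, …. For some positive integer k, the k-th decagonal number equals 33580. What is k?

92

Set n(4n−3) = 33580, giving 4n² − 3n − 33580 = 0.
So n = (3 + 733) / 8 = 736/8 = 92.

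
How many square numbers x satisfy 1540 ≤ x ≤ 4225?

26

The n-th square number is n².
Smallest index with value ≥ 1540: n = 40 (giving 1600).
Largest index with value ≤ 4225: n = 65 (giving 4225).
Indices 40 through 65: 26 terms.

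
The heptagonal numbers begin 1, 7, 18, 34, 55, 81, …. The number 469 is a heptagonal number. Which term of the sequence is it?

Set n(5n−3)/2 = 469, giving 5n² − 3n − 938 = 0.
So n = (3 + 137) / 10 = 140/10 = 14.
Check: 14·(5·14 − 3)/2 = 469. ✓

14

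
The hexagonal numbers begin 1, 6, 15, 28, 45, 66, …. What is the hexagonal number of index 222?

98346

The 222nd hexagonal number is n(2n−1) with n = 222.
222·(2·222 − 1) = 222·443 = 98346.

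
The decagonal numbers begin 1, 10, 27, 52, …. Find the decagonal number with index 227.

The 227th decagonal number is n(4n−3) with n = 227.
227·(4·227 − 3) = 227·905 = 205435.

205435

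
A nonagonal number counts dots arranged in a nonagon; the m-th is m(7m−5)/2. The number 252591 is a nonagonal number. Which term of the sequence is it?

269

Set n(7n−5)/2 = 252591, giving 7n² − 5n − 505182 = 0.
The discriminant is 25 + 56·252591 = 14145121, and √14145121 = 3761.
So n = (5 + 3761) / 14 = 3766/14 = 269.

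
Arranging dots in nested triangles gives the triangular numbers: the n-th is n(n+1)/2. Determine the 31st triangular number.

The 31st triangular number is n(n+1)/2 with n = 31.
31·32/2 = 992/2 = 496.

496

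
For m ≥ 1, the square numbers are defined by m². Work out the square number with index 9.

81

The 9th square number is n² with n = 9.
9² = 81.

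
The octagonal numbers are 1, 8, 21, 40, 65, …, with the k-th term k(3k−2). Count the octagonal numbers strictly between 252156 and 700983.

The n-th octagonal number is n(3n−2).
Smallest index with value > 252156: n = 291 (giving 253461).
Largest index with value < 700983: n = 483 (giving 698901).
Indices 291 through 483: 193 terms.

193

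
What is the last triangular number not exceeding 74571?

Solve n(n+1)/2 ≤ 74571 for integer n.
n = 385 gives 74305 ≤ 74571, while n = 386 gives 74691 > 74571; so the answer is 74305.

74305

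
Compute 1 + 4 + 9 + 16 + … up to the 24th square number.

4900

Σ_{i=1}^{24} i² = 24·25·49/6 = 4900.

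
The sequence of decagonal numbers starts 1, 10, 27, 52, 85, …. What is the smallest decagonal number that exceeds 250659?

251251

Solve n(4n−3) > 250659 for integer n.
The largest n with value ≤ 250659 is 250 (since 249250 ≤ 250659 < 251251), so the first above is n = 251, value 251251.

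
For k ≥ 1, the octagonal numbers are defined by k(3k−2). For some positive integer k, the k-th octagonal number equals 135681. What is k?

Set n(3n−2) = 135681, giving 3n² − 2n − 135681 = 0.
The discriminant is 4 + 12·135681 = 1628176, and √1628176 = 1276.
So n = (2 + 1276) / 6 = 1278/6 = 213.

213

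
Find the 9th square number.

81

The 9th square number is n² with n = 9.
9² = 81.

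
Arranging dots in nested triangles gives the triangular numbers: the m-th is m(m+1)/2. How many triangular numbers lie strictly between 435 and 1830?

30

The n-th triangular number is n(n+1)/2.
Smallest index with value > 435: n = 30 (giving 465).
Largest index with value < 1830: n = 59 (giving 1770).
Indices 30 through 59: 30 terms.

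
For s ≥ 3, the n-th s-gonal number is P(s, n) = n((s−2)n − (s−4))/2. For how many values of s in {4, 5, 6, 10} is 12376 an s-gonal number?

2

s = 4: P(4, 111) = 12321 and P(4, 112) = 12544; 12376 is not s-gonal.
s = 5: P(5, 91) = 12376. ✓
s = 6: P(6, 78) = 12090 and P(6, 79) = 12403; 12376 is not s-gonal.
s = 10: P(10, 56) = 12376. ✓
Hits: s ∈ {5, 10} → 2.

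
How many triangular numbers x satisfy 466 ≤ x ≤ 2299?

The n-th triangular number is n(n+1)/2.
Smallest index with value ≥ 466: n = 31 (giving 496).
Largest index with value ≤ 2299: n = 67 (giving 2278).
Indices 31 through 67: 37 terms.

37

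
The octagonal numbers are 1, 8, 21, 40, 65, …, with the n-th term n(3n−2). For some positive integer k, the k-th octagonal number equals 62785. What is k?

Set n(3n−2) = 62785, giving 3n² − 2n − 62785 = 0.
The discriminant is 4 + 12·62785 = 753424, and √753424 = 868.
So n = (2 + 868) / 6 = 870/6 = 145.

145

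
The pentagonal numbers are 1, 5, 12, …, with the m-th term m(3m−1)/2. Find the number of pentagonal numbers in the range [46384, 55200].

16

The n-th pentagonal number is n(3n−1)/2.
Smallest index with value ≥ 46384: n = 177 (giving 46905).
Largest index with value ≤ 55200: n = 192 (giving 55200).
Indices 177 through 192: 16 terms.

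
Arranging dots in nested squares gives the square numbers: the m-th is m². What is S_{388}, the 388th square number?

388² = 150544.

150544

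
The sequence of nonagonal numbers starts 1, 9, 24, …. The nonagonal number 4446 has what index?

36

Set n(7n−5)/2 = 4446, giving 7n² − 5n − 8892 = 0.
The discriminant is 25 + 56·4446 = 249001, and √249001 = 499.
So n = (5 + 499) / 14 = 504/14 = 36.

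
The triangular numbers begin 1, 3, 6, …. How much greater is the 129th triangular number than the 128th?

Consecutive triangular numbers differ by n: T_{129} − T_{128} = 129.

129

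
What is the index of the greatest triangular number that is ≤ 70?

Solve n(n+1)/2 ≤ 70 for integer n.
n = 11 gives 66 ≤ 70, while n = 12 gives 78 > 70; so the answer is index 11.

11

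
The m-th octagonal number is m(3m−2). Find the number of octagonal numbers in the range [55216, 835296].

393

The n-th octagonal number is n(3n−2).
Smallest index with value ≥ 55216: n = 136 (giving 55216).
Largest index with value ≤ 835296: n = 528 (giving 835296).
Indices 136 through 528: 393 terms.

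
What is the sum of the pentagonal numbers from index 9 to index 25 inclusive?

7837

Σ i(3i−1)/2 = (3Σi² − Σi) / 2 over i = 9..25.
Σi = 325 − 36 = 289 and Σi² = 5525 − 204 = 5321.
(3·5321 − 1·289) / 2 = 15674/2 = 7837.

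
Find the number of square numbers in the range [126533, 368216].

251

The n-th square number is n².
Smallest index with value ≥ 126533: n = 356 (giving 126736).
Largest index with value ≤ 368216: n = 606 (giving 367236).
Indices 356 through 606: 251 terms.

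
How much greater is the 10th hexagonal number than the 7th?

99

10·(2·10 − 1) = 190 and 7·(2·7 − 1) = 91.
Difference: 190 − 91 = 99.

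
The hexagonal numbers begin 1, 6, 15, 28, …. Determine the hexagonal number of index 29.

1653

29·(2·29 − 1) = 29·57 = 1653.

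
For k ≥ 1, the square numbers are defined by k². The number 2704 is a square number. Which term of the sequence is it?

We need n² = 2704, so n = √2704 = 52.

52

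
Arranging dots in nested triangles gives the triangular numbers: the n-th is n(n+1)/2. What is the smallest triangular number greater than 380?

Solve n(n+1)/2 > 380 for integer n.
The largest n with value ≤ 380 is 27 (since 378 ≤ 380 < 406), so the first above is n = 28, value 406.

406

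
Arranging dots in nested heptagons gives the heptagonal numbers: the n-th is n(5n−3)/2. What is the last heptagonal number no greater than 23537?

23377

Solve n(5n−3)/2 ≤ 23537 for integer n.
n = 97 gives 23377 ≤ 23537, while n = 98 gives 23863 > 23537; so the answer is 23377.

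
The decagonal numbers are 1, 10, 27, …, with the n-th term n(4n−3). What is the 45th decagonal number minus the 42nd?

45·(4·45 − 3) = 7965 and 42·(4·42 − 3) = 6930.
Difference: 7965 − 6930 = 1035.

1035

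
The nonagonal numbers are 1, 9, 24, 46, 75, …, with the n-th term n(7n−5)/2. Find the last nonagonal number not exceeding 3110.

Solve n(7n−5)/2 ≤ 3110 for integer n.
n = 30 gives 3075 ≤ 3110, while n = 31 gives 3286 > 3110; so the answer is 3075.

3075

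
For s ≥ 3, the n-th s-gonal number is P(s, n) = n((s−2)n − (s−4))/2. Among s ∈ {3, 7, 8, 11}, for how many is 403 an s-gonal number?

s = 3: P(3, 27) = 378 and P(3, 28) = 406; 403 is not s-gonal.
s = 7: P(7, 13) = 403. ✓
s = 8: P(8, 11) = 341 and P(8, 12) = 408; 403 is not s-gonal.
s = 11: P(11, 9) = 333 and P(11, 10) = 415; 403 is not s-gonal.
Hits: s ∈ {7} → 1.

1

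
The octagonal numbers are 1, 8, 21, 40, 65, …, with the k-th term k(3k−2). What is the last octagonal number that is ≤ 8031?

Solve n(3n−2) ≤ 8031 for integer n.
n = 52 gives 8008 ≤ 8031, while n = 53 gives 8321 > 8031; so the answer is 8008.

8008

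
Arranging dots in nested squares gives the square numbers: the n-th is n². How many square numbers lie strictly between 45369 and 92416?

90

The n-th square number is n².
Smallest index with value > 45369: n = 214 (giving 45796).
Largest index with value < 92416: n = 303 (giving 91809).
Indices 214 through 303: 90 terms.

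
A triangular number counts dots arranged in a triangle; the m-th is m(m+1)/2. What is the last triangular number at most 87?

78

Solve n(n+1)/2 ≤ 87 for integer n.
n = 12 gives 78 ≤ 87, while n = 13 gives 91 > 87; so the answer is 78.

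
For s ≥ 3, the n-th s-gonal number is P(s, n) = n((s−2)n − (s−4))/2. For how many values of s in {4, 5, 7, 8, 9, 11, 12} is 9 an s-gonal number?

2

s = 4: P(4, 3) = 9. ✓
s = 5: P(5, 2) = 5 and P(5, 3) = 12; 9 is not s-gonal.
s = 7: P(7, 2) = 7 and P(7, 3) = 18; 9 is not s-gonal.
s = 8: P(8, 2) = 8 and P(8, 3) = 21; 9 is not s-gonal.
s = 9: P(9, 2) = 9. ✓
s = 11: P(11, 1) = 1 and P(11, 2) = 11; 9 is not s-gonal.
s = 12: P(12, 1) = 1 and P(12, 2) = 12; 9 is not s-gonal.
Hits: s ∈ {4, 9} → 2.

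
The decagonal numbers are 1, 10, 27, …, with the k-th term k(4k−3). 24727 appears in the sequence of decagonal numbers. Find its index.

79

Set n(4n−3) = 24727, giving 4n² − 3n − 24727 = 0.
The discriminant is 9 + 16·24727 = 395641, and √395641 = 629.
So n = (3 + 629) / 8 = 632/8 = 79.
Check: 79·(4·79 − 3) = 24727. ✓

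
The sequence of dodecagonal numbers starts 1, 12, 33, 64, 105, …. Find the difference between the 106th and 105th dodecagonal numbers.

1051

Consecutive dodecagonal numbers differ by 10n − 9: here 10·106 − 9 = 1051.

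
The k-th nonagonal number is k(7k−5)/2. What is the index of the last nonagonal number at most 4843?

Solve n(7n−5)/2 ≤ 4843 for integer n.
n = 37 gives 4699 ≤ 4843, while n = 38 gives 4959 > 4843; so the answer is index 37.

37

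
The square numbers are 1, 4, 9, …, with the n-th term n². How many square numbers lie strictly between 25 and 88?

4

The n-th square number is n².
Smallest index with value > 25: n = 6 (giving 36).
Largest index with value < 88: n = 9 (giving 81).
Indices 6 through 9: 4 terms.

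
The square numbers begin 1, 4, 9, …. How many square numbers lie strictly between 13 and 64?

4

The n-th square number is n².
Smallest index with value > 13: n = 4 (giving 16).
Largest index with value < 64: n = 7 (giving 49).
Indices 4 through 7: 4 terms.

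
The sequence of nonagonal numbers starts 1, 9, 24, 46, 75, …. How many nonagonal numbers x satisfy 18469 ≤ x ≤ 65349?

65

The n-th nonagonal number is n(7n−5)/2.
Smallest index with value ≥ 18469: n = 73 (giving 18469).
Largest index with value ≤ 65349: n = 137 (giving 65349).
Indices 73 through 137: 65 terms.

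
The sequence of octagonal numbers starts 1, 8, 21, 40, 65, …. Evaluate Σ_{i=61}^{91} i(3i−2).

539896

Σ i(3i−2) = 3Σi² − 2Σi over i = 61..91.
Σi = 4186 − 1830 = 2356 and Σi² = 255346 − 73810 = 181536.
3·181536 − 2·2356 = 539896.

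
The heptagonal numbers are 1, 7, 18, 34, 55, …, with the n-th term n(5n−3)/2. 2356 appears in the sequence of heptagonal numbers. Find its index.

Set n(5n−3)/2 = 2356, giving 5n² − 3n − 4712 = 0.
So n = (3 + 307) / 10 = 310/10 = 31.

31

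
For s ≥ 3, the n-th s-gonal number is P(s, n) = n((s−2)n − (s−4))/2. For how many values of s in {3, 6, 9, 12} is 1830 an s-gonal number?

s = 3: P(3, 60) = 1830. ✓
s = 6: P(6, 30) = 1770 and P(6, 31) = 1891; 1830 is not s-gonal.
s = 9: P(9, 23) = 1794 and P(9, 24) = 1956; 1830 is not s-gonal.
s = 12: P(12, 19) = 1729 and P(12, 20) = 1920; 1830 is not s-gonal.
Hits: s ∈ {3} → 1.

1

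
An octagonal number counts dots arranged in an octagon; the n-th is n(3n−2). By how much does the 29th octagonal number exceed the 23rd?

924

29·(3·29 − 2) = 2465 and 23·(3·23 − 2) = 1541.
Difference: 2465 − 1541 = 924.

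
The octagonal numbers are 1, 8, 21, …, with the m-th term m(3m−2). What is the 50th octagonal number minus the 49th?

295

Consecutive octagonal numbers differ by 6n − 5: here 6·50 − 5 = 295.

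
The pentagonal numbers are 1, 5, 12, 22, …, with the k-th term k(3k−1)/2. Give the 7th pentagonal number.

70

The 7th pentagonal number is n(3n−1)/2 with n = 7.
7·(3·7 − 1)/2 = 7·20/2 = 7·10 = 70.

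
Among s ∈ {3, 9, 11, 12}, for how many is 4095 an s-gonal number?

1

s = 3: P(3, 90) = 4095. ✓
s = 9: P(9, 34) = 3961 and P(9, 35) = 4200; 4095 is not s-gonal.
s = 11: P(11, 30) = 3945 and P(11, 31) = 4216; 4095 is not s-gonal.
s = 12: P(12, 29) = 4089 and P(12, 30) = 4380; 4095 is not s-gonal.
Hits: s ∈ {3} → 1.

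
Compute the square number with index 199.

39601

The 199th square number is n² with n = 199.
199² = 39601.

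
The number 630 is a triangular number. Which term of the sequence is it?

Set n(n+1)/2 = 630, giving n² + n − 1260 = 0.
So n = (-1 + 71) / 2 = 70/2 = 35.
Check: 35·36/2 = 630. ✓

35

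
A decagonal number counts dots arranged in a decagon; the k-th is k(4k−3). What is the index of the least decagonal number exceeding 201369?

Solve n(4n−3) > 201369 for integer n.
The largest n with value ≤ 201369 is 224 (since 200032 ≤ 201369 < 201825), so the first above is n = 225, value 201825.

225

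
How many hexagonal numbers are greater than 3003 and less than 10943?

The n-th hexagonal number is n(2n−1).
Smallest index with value > 3003: n = 40 (giving 3160).
Largest index with value < 10943: n = 74 (giving 10878).
Indices 40 through 74: 35 terms.

35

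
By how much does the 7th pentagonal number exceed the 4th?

48

7·(3·7 − 1)/2 = 70 and 4·(3·4 − 1)/2 = 22.
Difference: 70 − 22 = 48.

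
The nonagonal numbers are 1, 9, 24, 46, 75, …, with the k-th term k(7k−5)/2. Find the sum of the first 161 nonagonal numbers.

Σ i(7i−5)/2 = (7Σi² − 5Σi) / 2 over i = 1..161.
Σi = 13041 and Σi² = 1404081.
(7·1404081 − 5·13041) / 2 = 9763362/2 = 4881681.

4881681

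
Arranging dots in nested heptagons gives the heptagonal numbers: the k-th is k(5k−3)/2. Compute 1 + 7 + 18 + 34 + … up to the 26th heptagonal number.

Σ i(5i−3)/2 = (5Σi² − 3Σi) / 2 over i = 1..26.
Σi = 351 and Σi² = 6201.
(5·6201 − 3·351) / 2 = 29952/2 = 14976.

14976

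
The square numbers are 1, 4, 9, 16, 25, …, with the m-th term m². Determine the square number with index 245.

The 245th square number is n² with n = 245.
245² = 60025.

60025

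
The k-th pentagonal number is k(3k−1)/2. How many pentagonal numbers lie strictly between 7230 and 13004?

24

The n-th pentagonal number is n(3n−1)/2.
Smallest index with value > 7230: n = 70 (giving 7315).
Largest index with value < 13004: n = 93 (giving 12927).
Indices 70 through 93: 24 terms.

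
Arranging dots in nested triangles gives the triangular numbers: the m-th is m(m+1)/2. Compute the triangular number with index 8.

8·9/2 = 72/2 = 36.

36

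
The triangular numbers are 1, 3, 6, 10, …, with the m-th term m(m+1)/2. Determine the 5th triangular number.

The 5th triangular number is n(n+1)/2 with n = 5.
5·6/2 = 30/2 = 15.

15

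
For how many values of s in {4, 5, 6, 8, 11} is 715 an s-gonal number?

s = 4: P(4, 26) = 676 and P(4, 27) = 729; 715 is not s-gonal.
s = 5: P(5, 22) = 715. ✓
s = 6: P(6, 19) = 703 and P(6, 20) = 780; 715 is not s-gonal.
s = 8: P(8, 15) = 645 and P(8, 16) = 736; 715 is not s-gonal.
s = 11: P(11, 13) = 715. ✓
Hits: s ∈ {5, 11} → 2.

2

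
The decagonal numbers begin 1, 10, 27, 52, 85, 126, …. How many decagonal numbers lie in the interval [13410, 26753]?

24

The n-th decagonal number is n(4n−3).
Smallest index with value ≥ 13410: n = 59 (giving 13747).
Largest index with value ≤ 26753: n = 82 (giving 26650).
Indices 59 through 82: 24 terms.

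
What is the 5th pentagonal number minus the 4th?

Consecutive pentagonal numbers differ by 3n − 2: here 3·5 − 2 = 13.

13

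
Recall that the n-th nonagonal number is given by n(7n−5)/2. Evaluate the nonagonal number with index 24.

24·(7·24 − 5)/2 = 24·163/2 = 1956.

1956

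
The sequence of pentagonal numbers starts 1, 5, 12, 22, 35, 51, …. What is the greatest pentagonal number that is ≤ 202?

176

Solve n(3n−1)/2 ≤ 202 for integer n.
n = 11 gives 176 ≤ 202, while n = 12 gives 210 > 202; so the answer is 176.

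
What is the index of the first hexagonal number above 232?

Solve n(2n−1) > 232 for integer n.
The largest n with value ≤ 232 is 11 (since 231 ≤ 232 < 276), so the first above is n = 12, value 276.

12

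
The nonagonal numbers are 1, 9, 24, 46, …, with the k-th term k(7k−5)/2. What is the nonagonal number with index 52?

The 52nd nonagonal number is n(7n−5)/2 with n = 52.
52·(7·52 − 5)/2 = 52·359/2 = 9334.

9334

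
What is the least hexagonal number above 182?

Solve n(2n−1) > 182 for integer n.
The largest n with value ≤ 182 is 9 (since 153 ≤ 182 < 190), so the first above is n = 10, value 190.

190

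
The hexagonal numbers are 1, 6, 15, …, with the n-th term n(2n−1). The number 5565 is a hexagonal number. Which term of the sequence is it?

53

Set n(2n−1) = 5565, giving 2n² − n − 5565 = 0.
The discriminant is 1 + 8·5565 = 44521, and √44521 = 211.
So n = (1 + 211) / 4 = 212/4 = 53.
Check: 53·(2·53 − 1) = 5565. ✓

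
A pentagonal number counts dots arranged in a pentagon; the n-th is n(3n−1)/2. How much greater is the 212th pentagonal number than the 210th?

1265

212·(3·212 − 1)/2 = 67310 and 210·(3·210 − 1)/2 = 66045.
Difference: 67310 − 66045 = 1265.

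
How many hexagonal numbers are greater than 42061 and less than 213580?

182

The n-th hexagonal number is n(2n−1).
Smallest index with value > 42061: n = 146 (giving 42486).
Largest index with value < 213580: n = 327 (giving 213531).
Indices 146 through 327: 182 terms.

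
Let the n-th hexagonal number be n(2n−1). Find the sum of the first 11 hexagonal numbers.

Σ i(2i−1) = 2Σi² − Σi over i = 1..11.
Σi = 66 and Σi² = 506.
2·506 − 1·66 = 946.

946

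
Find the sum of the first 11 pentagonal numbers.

726

Σ i(3i−1)/2 = (3Σi² − Σi) / 2 over i = 1..11.
Σi = 66 and Σi² = 506.
(3·506 − 1·66) / 2 = 1452/2 = 726.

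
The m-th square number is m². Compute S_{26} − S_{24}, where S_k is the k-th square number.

26² = 676 and 24² = 576.
Difference: 676 − 576 = 100.

100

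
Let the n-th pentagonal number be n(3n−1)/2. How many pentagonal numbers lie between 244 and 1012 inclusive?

The n-th pentagonal number is n(3n−1)/2.
Smallest index with value ≥ 244: n = 13 (giving 247).
Largest index with value ≤ 1012: n = 26 (giving 1001).
Indices 13 through 26: 14 terms.

14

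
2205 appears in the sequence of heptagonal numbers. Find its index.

30

Set n(5n−3)/2 = 2205, giving 5n² − 3n − 4410 = 0.
The discriminant is 9 + 40·2205 = 88209, and √88209 = 297.
So n = (3 + 297) / 10 = 300/10 = 30.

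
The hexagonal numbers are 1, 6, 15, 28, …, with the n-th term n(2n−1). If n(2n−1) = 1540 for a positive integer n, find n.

28

Set n(2n−1) = 1540, giving 2n² − n − 1540 = 0.
So n = (1 + 111) / 4 = 112/4 = 28.
Check: 28·(2·28 − 1) = 1540. ✓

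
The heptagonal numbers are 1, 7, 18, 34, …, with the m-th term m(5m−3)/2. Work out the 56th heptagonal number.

The 56th heptagonal number is n(5n−3)/2 with n = 56.
56·(5·56 − 3)/2 = 56·277/2 = 7756.

7756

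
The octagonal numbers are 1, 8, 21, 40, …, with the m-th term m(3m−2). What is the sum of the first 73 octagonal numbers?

Σ i(3i−2) = 3Σi² − 2Σi over i = 1..73.
Σi = 2701 and Σi² = 132349.
3·132349 − 2·2701 = 391645.

391645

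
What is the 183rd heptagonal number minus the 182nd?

Consecutive heptagonal numbers differ by 5n − 4: here 5·183 − 4 = 911.

911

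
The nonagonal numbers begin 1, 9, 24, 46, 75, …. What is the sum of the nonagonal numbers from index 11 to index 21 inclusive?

9801

Σ i(7i−5)/2 = (7Σi² − 5Σi) / 2 over i = 11..21.
Σi = 231 − 55 = 176 and Σi² = 3311 − 385 = 2926.
(7·2926 − 5·176) / 2 = 19602/2 = 9801.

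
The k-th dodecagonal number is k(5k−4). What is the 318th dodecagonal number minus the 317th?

3171

Consecutive dodecagonal numbers differ by 10n − 9: here 10·318 − 9 = 3171.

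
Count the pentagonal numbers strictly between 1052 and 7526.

The n-th pentagonal number is n(3n−1)/2.
Smallest index with value > 1052: n = 27 (giving 1080).
Largest index with value < 7526: n = 70 (giving 7315).
Indices 27 through 70: 44 terms.

44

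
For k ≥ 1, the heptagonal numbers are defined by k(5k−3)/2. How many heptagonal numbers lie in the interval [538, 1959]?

14

The n-th heptagonal number is n(5n−3)/2.
Smallest index with value ≥ 538: n = 15 (giving 540).
Largest index with value ≤ 1959: n = 28 (giving 1918).
Indices 15 through 28: 14 terms.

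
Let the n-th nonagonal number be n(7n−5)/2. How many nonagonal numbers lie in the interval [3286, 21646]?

49

The n-th nonagonal number is n(7n−5)/2.
Smallest index with value ≥ 3286: n = 31 (giving 3286).
Largest index with value ≤ 21646: n = 79 (giving 21646).
Indices 31 through 79: 49 terms.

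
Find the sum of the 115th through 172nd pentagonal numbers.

Σ i(3i−1)/2 = (3Σi² − Σi) / 2 over i = 115..172.
Σi = 14878 − 6555 = 8323 and Σi² = 1710970 − 500365 = 1210605.
(3·1210605 − 1·8323) / 2 = 3623492/2 = 1811746.

1811746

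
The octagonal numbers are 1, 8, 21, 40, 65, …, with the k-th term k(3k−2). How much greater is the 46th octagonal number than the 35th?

2651

46·(3·46 − 2) = 6256 and 35·(3·35 − 2) = 3605.
Difference: 6256 − 3605 = 2651.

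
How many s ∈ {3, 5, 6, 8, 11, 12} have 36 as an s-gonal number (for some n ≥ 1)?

1

s = 3: P(3, 8) = 36. ✓
s = 5: P(5, 5) = 35 and P(5, 6) = 51; 36 is not s-gonal.
s = 6: P(6, 4) = 28 and P(6, 5) = 45; 36 is not s-gonal.
s = 8: P(8, 3) = 21 and P(8, 4) = 40; 36 is not s-gonal.
s = 11: P(11, 3) = 30 and P(11, 4) = 58; 36 is not s-gonal.
s = 12: P(12, 3) = 33 and P(12, 4) = 64; 36 is not s-gonal.
Hits: s ∈ {3} → 1.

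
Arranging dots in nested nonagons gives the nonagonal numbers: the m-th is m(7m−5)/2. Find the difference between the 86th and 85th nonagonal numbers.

596

Consecutive nonagonal numbers differ by 7n − 6: here 7·86 − 6 = 596.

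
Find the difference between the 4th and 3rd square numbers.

7

n² − (n−1)² = 2n − 1, so 4² − 3² = 2·4 − 1 = 7.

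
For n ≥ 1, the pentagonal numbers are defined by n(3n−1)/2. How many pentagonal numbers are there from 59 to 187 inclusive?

The n-th pentagonal number is n(3n−1)/2.
Smallest index with value ≥ 59: n = 7 (giving 70).
Largest index with value ≤ 187: n = 11 (giving 176).
Indices 7 through 11: 5 terms.

5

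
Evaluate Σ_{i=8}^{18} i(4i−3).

7447

Σ i(4i−3) = 4Σi² − 3Σi over i = 8..18.
Σi = 171 − 28 = 143 and Σi² = 2109 − 140 = 1969.
4·1969 − 3·143 = 7447.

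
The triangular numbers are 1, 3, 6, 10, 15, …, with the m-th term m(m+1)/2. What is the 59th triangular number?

1770

59·60/2 = 3540/2 = 1770.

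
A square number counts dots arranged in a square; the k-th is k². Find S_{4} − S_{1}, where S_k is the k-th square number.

15

4² = 16 and 1² = 1.
Difference: 16 − 1 = 15.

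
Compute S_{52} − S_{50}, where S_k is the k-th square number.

204

52² = 2704 and 50² = 2500.
Difference: 2704 − 2500 = 204.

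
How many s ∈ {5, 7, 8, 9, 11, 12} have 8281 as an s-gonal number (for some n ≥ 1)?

1

s = 5: P(5, 74) = 8177 and P(5, 75) = 8400; 8281 is not s-gonal.
s = 7: P(7, 57) = 8037 and P(7, 58) = 8323; 8281 is not s-gonal.
s = 8: P(8, 52) = 8008 and P(8, 53) = 8321; 8281 is not s-gonal.
s = 9: P(9, 49) = 8281. ✓
s = 11: P(11, 43) = 8170 and P(11, 44) = 8558; 8281 is not s-gonal.
s = 12: P(12, 41) = 8241 and P(12, 42) = 8652; 8281 is not s-gonal.
Hits: s ∈ {9} → 1.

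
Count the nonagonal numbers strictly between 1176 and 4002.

16

The n-th nonagonal number is n(7n−5)/2.
Smallest index with value > 1176: n = 19 (giving 1216).
Largest index with value < 4002: n = 34 (giving 3961).
Indices 19 through 34: 16 terms.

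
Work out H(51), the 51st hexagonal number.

51·(2·51 − 1) = 51·101 = 5151.

5151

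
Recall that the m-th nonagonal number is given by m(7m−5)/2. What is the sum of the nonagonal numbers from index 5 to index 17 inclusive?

5785

Σ i(7i−5)/2 = (7Σi² − 5Σi) / 2 over i = 5..17.
Σi = 153 − 10 = 143 and Σi² = 1785 − 30 = 1755.
(7·1755 − 5·143) / 2 = 11570/2 = 5785.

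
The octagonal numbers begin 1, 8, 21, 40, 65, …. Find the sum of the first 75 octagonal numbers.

424650

Σ i(3i−2) = 3Σi² − 2Σi over i = 1..75.
Σi = 2850 and Σi² = 143450.
3·143450 − 2·2850 = 424650.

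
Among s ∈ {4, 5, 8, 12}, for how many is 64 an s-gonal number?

s = 4: P(4, 8) = 64. ✓
s = 5: P(5, 6) = 51 and P(5, 7) = 70; 64 is not s-gonal.
s = 8: P(8, 4) = 40 and P(8, 5) = 65; 64 is not s-gonal.
s = 12: P(12, 4) = 64. ✓
Hits: s ∈ {4, 12} → 2.

2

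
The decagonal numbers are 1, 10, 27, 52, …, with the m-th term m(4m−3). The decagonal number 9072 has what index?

Set n(4n−3) = 9072, giving 4n² − 3n − 9072 = 0.
The discriminant is 9 + 16·9072 = 145161, and √145161 = 381.
So n = (3 + 381) / 8 = 384/8 = 48.

48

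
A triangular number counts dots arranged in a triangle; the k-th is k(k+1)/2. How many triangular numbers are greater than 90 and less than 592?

The n-th triangular number is n(n+1)/2.
Smallest index with value > 90: n = 13 (giving 91).
Largest index with value < 592: n = 33 (giving 561).
Indices 13 through 33: 21 terms.

21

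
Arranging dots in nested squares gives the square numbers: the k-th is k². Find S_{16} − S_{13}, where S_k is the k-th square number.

16² = 256 and 13² = 169.
Difference: 256 − 169 = 87.

87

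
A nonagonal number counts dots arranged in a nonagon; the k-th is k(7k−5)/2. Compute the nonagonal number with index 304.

304·(7·304 − 5)/2 = 304·2123/2 = 322696.

322696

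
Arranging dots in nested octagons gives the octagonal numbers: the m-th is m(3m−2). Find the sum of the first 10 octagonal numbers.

Σ i(3i−2) = 3Σi² − 2Σi over i = 1..10.
Σi = 55 and Σi² = 385.
3·385 − 2·55 = 1045.

1045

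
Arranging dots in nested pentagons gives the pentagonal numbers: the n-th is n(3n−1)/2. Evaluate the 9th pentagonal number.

117

9·(3·9 − 1)/2 = 9·26/2 = 9·13 = 117.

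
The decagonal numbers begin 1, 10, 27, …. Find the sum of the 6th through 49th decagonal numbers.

157850

Σ i(4i−3) = 4Σi² − 3Σi over i = 6..49.
Σi = 1225 − 15 = 1210 and Σi² = 40425 − 55 = 40370.
4·40370 − 3·1210 = 157850.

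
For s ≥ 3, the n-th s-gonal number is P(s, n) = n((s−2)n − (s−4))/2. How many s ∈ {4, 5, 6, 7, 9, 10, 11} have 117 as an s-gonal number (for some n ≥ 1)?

s = 4: P(4, 10) = 100 and P(4, 11) = 121; 117 is not s-gonal.
s = 5: P(5, 9) = 117. ✓
s = 6: P(6, 7) = 91 and P(6, 8) = 120; 117 is not s-gonal.
s = 7: P(7, 7) = 112 and P(7, 8) = 148; 117 is not s-gonal.
s = 9: P(9, 6) = 111 and P(9, 7) = 154; 117 is not s-gonal.
s = 10: P(10, 5) = 85 and P(10, 6) = 126; 117 is not s-gonal.
s = 11: P(11, 5) = 95 and P(11, 6) = 141; 117 is not s-gonal.
Hits: s ∈ {5} → 1.

1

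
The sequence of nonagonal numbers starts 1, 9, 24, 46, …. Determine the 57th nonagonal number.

11229

The 57th nonagonal number is n(7n−5)/2 with n = 57.
57·(7·57 − 5)/2 = 57·394/2 = 57·197 = 11229.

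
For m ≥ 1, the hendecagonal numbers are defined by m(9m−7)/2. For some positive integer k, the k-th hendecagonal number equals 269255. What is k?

Set n(9n−7)/2 = 269255, giving 9n² − 7n − 538510 = 0.
The discriminant is 49 + 72·269255 = 19386409, and √19386409 = 4403.
So n = (7 + 4403) / 18 = 4410/18 = 245.
Check: 245·(9·245 − 7)/2 = 269255. ✓

245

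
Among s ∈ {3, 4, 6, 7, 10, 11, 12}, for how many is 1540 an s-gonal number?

s = 3: P(3, 55) = 1540. ✓
s = 4: P(4, 39) = 1521 and P(4, 40) = 1600; 1540 is not s-gonal.
s = 6: P(6, 28) = 1540. ✓
s = 7: P(7, 25) = 1525 and P(7, 26) = 1651; 1540 is not s-gonal.
s = 10: P(10, 20) = 1540. ✓
s = 11: P(11, 18) = 1395 and P(11, 19) = 1558; 1540 is not s-gonal.
s = 12: P(12, 17) = 1377 and P(12, 18) = 1548; 1540 is not s-gonal.
Hits: s ∈ {3, 6, 10} → 3.

3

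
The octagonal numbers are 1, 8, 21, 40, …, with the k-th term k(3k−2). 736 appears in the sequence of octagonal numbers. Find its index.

16

Set n(3n−2) = 736, giving 3n² − 2n − 736 = 0.
The discriminant is 4 + 12·736 = 8836, and √8836 = 94.
So n = (2 + 94) / 6 = 96/6 = 16.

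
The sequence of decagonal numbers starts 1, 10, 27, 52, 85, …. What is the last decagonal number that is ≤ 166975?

Solve n(4n−3) ≤ 166975 for integer n.
n = 204 gives 165852 ≤ 166975, while n = 205 gives 167485 > 166975; so the answer is 165852.

165852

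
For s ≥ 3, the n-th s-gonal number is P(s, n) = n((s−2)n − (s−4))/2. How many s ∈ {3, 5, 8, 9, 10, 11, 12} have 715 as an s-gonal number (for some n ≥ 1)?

s = 3: P(3, 37) = 703 and P(3, 38) = 741; 715 is not s-gonal.
s = 5: P(5, 22) = 715. ✓
s = 8: P(8, 15) = 645 and P(8, 16) = 736; 715 is not s-gonal.
s = 9: P(9, 14) = 651 and P(9, 15) = 750; 715 is not s-gonal.
s = 10: P(10, 13) = 637 and P(10, 14) = 742; 715 is not s-gonal.
s = 11: P(11, 13) = 715. ✓
s = 12: P(12, 12) = 672 and P(12, 13) = 793; 715 is not s-gonal.
Hits: s ∈ {5, 11} → 2.

2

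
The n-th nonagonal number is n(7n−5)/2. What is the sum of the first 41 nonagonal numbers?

Σ i(7i−5)/2 = (7Σi² − 5Σi) / 2 over i = 1..41.
Σi = 861 and Σi² = 23821.
(7·23821 − 5·861) / 2 = 162442/2 = 81221.

81221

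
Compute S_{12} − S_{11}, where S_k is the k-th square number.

23

n² − (n−1)² = 2n − 1, so 12² − 11² = 2·12 − 1 = 23.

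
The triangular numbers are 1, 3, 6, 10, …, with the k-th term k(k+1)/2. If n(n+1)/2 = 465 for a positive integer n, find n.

Set n(n+1)/2 = 465, giving n² + n − 930 = 0.
The discriminant is 1 + 8·465 = 3721, and √3721 = 61.
So n = (-1 + 61) / 2 = 60/2 = 30.

30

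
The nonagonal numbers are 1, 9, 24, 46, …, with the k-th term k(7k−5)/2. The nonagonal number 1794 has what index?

Set n(7n−5)/2 = 1794, giving 7n² − 5n − 3588 = 0.
The discriminant is 25 + 56·1794 = 100489, and √100489 = 317.
So n = (5 + 317) / 14 = 322/14 = 23.

23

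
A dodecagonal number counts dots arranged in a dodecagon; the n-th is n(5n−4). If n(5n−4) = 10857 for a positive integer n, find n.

47

Set n(5n−4) = 10857, giving 5n² − 4n − 10857 = 0.
The discriminant is 16 + 20·10857 = 217156, and √217156 = 466.
So n = (4 + 466) / 10 = 470/10 = 47.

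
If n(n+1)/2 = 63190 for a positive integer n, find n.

Set n(n+1)/2 = 63190, giving n² + n − 126380 = 0.
The discriminant is 1 + 8·63190 = 505521, and √505521 = 711.
So n = (-1 + 711) / 2 = 710/2 = 355.

355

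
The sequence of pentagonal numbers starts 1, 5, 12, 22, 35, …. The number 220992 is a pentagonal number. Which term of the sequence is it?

384

Set n(3n−1)/2 = 220992, giving 3n² − n − 441984 = 0.
So n = (1 + 2303) / 6 = 2304/6 = 384.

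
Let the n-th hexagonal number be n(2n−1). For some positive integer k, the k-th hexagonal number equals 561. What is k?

Set n(2n−1) = 561, giving 2n² − n − 561 = 0.
The discriminant is 1 + 8·561 = 4489, and √4489 = 67.
So n = (1 + 67) / 4 = 68/4 = 17.

17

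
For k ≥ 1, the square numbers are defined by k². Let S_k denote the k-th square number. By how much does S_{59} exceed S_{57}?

232

59² = 3481 and 57² = 3249.
Difference: 3481 − 3249 = 232.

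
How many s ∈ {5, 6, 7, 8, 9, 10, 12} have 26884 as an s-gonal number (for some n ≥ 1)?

s = 5: P(5, 134) = 26867 and P(5, 135) = 27270; 26884 is not s-gonal.
s = 6: P(6, 116) = 26796 and P(6, 117) = 27261; 26884 is not s-gonal.
s = 7: P(7, 104) = 26884. ✓
s = 8: P(8, 94) = 26320 and P(8, 95) = 26885; 26884 is not s-gonal.
s = 9: P(9, 88) = 26884. ✓
s = 10: P(10, 82) = 26650 and P(10, 83) = 27307; 26884 is not s-gonal.
s = 12: P(12, 73) = 26353 and P(12, 74) = 27084; 26884 is not s-gonal.
Hits: s ∈ {7, 9} → 2.

2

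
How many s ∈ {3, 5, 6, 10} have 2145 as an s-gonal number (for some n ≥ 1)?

s = 3: P(3, 65) = 2145. ✓
s = 5: P(5, 37) = 2035 and P(5, 38) = 2147; 2145 is not s-gonal.
s = 6: P(6, 33) = 2145. ✓
s = 10: P(10, 23) = 2047 and P(10, 24) = 2232; 2145 is not s-gonal.
Hits: s ∈ {3, 6} → 2.

2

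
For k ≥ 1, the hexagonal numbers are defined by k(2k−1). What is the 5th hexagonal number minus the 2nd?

39

5·(2·5 − 1) = 45 and 2·(2·2 − 1) = 6.
Difference: 45 − 6 = 39.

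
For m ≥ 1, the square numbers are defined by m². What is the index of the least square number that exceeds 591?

25

Solve n² > 591 for integer n.
The largest n with value ≤ 591 is 24 (since 576 ≤ 591 < 625), so the first above is n = 25, value 625.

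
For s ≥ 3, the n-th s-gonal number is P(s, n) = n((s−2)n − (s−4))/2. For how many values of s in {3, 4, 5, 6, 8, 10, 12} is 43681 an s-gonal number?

2

s = 3: P(3, 295) = 43660 and P(3, 296) = 43956; 43681 is not s-gonal.
s = 4: P(4, 209) = 43681. ✓
s = 5: P(5, 170) = 43265 and P(5, 171) = 43776; 43681 is not s-gonal.
s = 6: P(6, 148) = 43660 and P(6, 149) = 44253; 43681 is not s-gonal.
s = 8: P(8, 121) = 43681. ✓
s = 10: P(10, 104) = 42952 and P(10, 105) = 43785; 43681 is not s-gonal.
s = 12: P(12, 93) = 42873 and P(12, 94) = 43804; 43681 is not s-gonal.
Hits: s ∈ {4, 8} → 2.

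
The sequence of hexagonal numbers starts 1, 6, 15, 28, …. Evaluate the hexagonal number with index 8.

120

The 8th hexagonal number is n(2n−1) with n = 8.
8·(2·8 − 1) = 8·15 = 120.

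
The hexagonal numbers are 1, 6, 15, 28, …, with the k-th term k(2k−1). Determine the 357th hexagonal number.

357·(2·357 − 1) = 357·713 = 254541.

254541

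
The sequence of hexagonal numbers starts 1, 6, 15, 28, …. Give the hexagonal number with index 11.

11·(2·11 − 1) = 11·21 = 231.

231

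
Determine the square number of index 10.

The 10th square number is n² with n = 10.
10² = 100.

100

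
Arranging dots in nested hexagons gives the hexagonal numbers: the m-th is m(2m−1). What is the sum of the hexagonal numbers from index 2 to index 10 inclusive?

Σ i(2i−1) = 2Σi² − Σi over i = 2..10.
Σi = 55 − 1 = 54 and Σi² = 385 − 1 = 384.
2·384 − 1·54 = 714.

714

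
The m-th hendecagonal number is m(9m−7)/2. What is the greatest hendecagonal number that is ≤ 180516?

Solve n(9n−7)/2 ≤ 180516 for integer n.
n = 200 gives 179300 ≤ 180516, while n = 201 gives 181101 > 180516; so the answer is 179300.

179300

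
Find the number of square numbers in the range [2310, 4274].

17

The n-th square number is n².
Smallest index with value ≥ 2310: n = 49 (giving 2401).
Largest index with value ≤ 4274: n = 65 (giving 4225).
Indices 49 through 65: 17 terms.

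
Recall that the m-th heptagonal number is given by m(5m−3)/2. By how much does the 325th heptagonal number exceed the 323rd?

3237

325·(5·325 − 3)/2 = 263575 and 323·(5·323 − 3)/2 = 260338.
Difference: 263575 − 260338 = 3237.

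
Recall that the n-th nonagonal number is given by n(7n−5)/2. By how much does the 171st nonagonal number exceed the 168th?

171·(7·171 − 5)/2 = 101916 and 168·(7·168 − 5)/2 = 98364.
Difference: 101916 − 98364 = 3552.

3552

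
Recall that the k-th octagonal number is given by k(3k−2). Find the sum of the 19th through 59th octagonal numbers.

201105

Σ i(3i−2) = 3Σi² − 2Σi over i = 19..59.
Σi = 1770 − 171 = 1599 and Σi² = 70210 − 2109 = 68101.
3·68101 − 2·1599 = 201105.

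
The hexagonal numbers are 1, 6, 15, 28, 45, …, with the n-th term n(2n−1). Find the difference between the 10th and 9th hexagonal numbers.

37

Consecutive hexagonal numbers differ by 4n − 3: here 4·10 − 3 = 37.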